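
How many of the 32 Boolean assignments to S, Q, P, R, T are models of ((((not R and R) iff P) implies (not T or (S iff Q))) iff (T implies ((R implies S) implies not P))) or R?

26

Initial set: {(((((not R and R) iff P) implies (not T or (S iff Q))) iff (T implies ((R implies S) implies not P))) or R)}.
(((((not R and R) iff P) implies (not T or (S iff Q))) iff (T implies ((R implies S) implies not P))) or R): β-rule — branch into ((((not R and R) iff P) implies (not T or (S iff Q))) iff (T implies ((R implies S) implies not P)))  //  R.
  branch 1 (add ((((not R and R) iff P) implies (not T or (S iff Q))) iff (T implies ((R implies S) implies not P)))):
    ((((not R and R) iff P) implies (not T or (S iff Q))) iff (T implies ((R implies S) implies not P))): β-rule — branch into (((not R and R) iff P) implies (not T or (S iff Q))), (T implies ((R implies S) implies not P))  //  not (((not R and R) iff P) implies (not T or (S iff Q))), not (T implies ((R implies S) implies not P)).
      branch 1.1 (add (((not R and R) iff P) implies (not T or (S iff Q))), (T implies ((R implies S) implies not P))):
        (((not R and R) iff P) implies (not T or (S iff Q))): β-rule — branch into not ((not R and R) iff P)  //  (not T or (S iff Q)).
          branch 1.1.1 (add not ((not R and R) iff P)):
            (T implies ((R implies S) implies not P)): β-rule — branch into not T  //  ((R implies S) implies not P).
              branch 1.1.1.1 (add not T):
                not ((not R and R) iff P): β-rule — branch into (not R and R), not P  //  not (not R and R), P.
                  branch 1.1.1.1.1 (add (not R and R), not P):
                    (not R and R): α-rule — add not R, R.
                    × closes — contains both R and not R.
                  branch 1.1.1.1.2 (add not (not R and R), P):
                    not (not R and R): β-rule — branch into not not R  //  not R.
                      branch 1.1.1.1.2.1 (add not not R):
                        ○ open, literals {P=T, R=T, T=F}.
                      branch 1.1.1.1.2.2 (add not R):
                        ○ open, literals {P=T, R=F, T=F}.
              branch 1.1.1.2 (add ((R implies S) implies not P)):
                not ((not R and R) iff P): β-rule — branch into (not R and R), not P  //  not (not R and R), P.
                  branch 1.1.1.2.1 (add (not R and R), not P):
                    (not R and R): α-rule — add not R, R.
                    × closes — contains both R and not R.
                  branch 1.1.1.2.2 (add not (not R and R), P):
                    ((R implies S) implies not P): β-rule — branch into not (R implies S)  //  not P.
                      branch 1.1.1.2.2.1 (add not (R implies S)):
                        not (R implies S): α-rule — add R, not S.
                        not (not R and R): β-rule — branch into not not R  //  not R.
                          branch 1.1.1.2.2.1.1 (add not not R):
                            ○ open, literals {P=T, R=T, S=F}.
                          branch 1.1.1.2.2.1.2 (add not R):
                            × closes — contains both R and not R.
                      branch 1.1.1.2.2.2 (add not P):
                        × closes — contains both P and not P.
          branch 1.1.2 (add (not T or (S iff Q))):
            (T implies ((R implies S) implies not P)): β-rule — branch into not T  //  ((R implies S) implies not P).
              branch 1.1.2.1 (add not T):
                (not T or (S iff Q)): β-rule — branch into not T  //  (S iff Q).
                  branch 1.1.2.1.1 (add not T):
                    ○ open, literals {T=F}.
                  branch 1.1.2.1.2 (add (S iff Q)):
                    (S iff Q): β-rule — branch into S, Q  //  not S, not Q.
                      branch 1.1.2.1.2.1 (add S, Q):
                        ○ open, literals {Q=T, S=T, T=F}.
                      branch 1.1.2.1.2.2 (add not S, not Q):
                        ○ open, literals {Q=F, S=F, T=F}.
              branch 1.1.2.2 (add ((R implies S) implies not P)):
                (not T or (S iff Q)): β-rule — branch into not T  //  (S iff Q).
                  branch 1.1.2.2.1 (add not T):
                    ((R implies S) implies not P): β-rule — branch into not (R implies S)  //  not P.
                      branch 1.1.2.2.1.1 (add not (R implies S)):
                        not (R implies S): α-rule — add R, not S.
                        ○ open, literals {R=T, S=F, T=F}.
                      branch 1.1.2.2.1.2 (add not P):
                        ○ open, literals {P=F, T=F}.
                  branch 1.1.2.2.2 (add (S iff Q)):
                    ((R implies S) implies not P): β-rule — branch into not (R implies S)  //  not P.
                      branch 1.1.2.2.2.1 (add not (R implies S)):
                        not (R implies S): α-rule — add R, not S.
                        (S iff Q): β-rule — branch into S, Q  //  not S, not Q.
                          branch 1.1.2.2.2.1.1 (add S, Q):
                            × closes — contains both S and not S.
                          branch 1.1.2.2.2.1.2 (add not S, not Q):
                            ○ open, literals {Q=F, R=T, S=F}.
                      branch 1.1.2.2.2.2 (add not P):
                        (S iff Q): β-rule — branch into S, Q  //  not S, not Q.
                          branch 1.1.2.2.2.2.1 (add S, Q):
                            ○ open, literals {P=F, Q=T, S=T}.
                          branch 1.1.2.2.2.2.2 (add not S, not Q):
                            ○ open, literals {P=F, Q=F, S=F}.
      branch 1.2 (add not (((not R and R) iff P) implies (not T or (S iff Q))), not (T implies ((R implies S) implies not P))):
        not (((not R and R) iff P) implies (not T or (S iff Q))): α-rule — add ((not R and R) iff P), not (not T or (S iff Q)).
        not (T implies ((R implies S) implies not P)): α-rule — add T, not ((R implies S) implies not P).
        not (not T or (S iff Q)): α-rule — add not not T, not (S iff Q).
        not ((R implies S) implies not P): α-rule — add (R implies S), not not P.
        ((not R and R) iff P): β-rule — branch into (not R and R), P  //  not (not R and R), not P.
          branch 1.2.1 (add (not R and R), P):
            (not R and R): α-rule — add not R, R.
            × closes — contains both R and not R.
          branch 1.2.2 (add not (not R and R), not P):
            × closes — contains both P and not P.
  branch 2 (add R):
    ○ open, literals {R=T}.
7 branches closed, 12 open.
Each open branch fixes some atoms; the unmentioned ones are free. Counting distinct full assignments: branch {P=T, R=T, T=F} (S, Q) contributes 4 new; branch {P=T, R=F, T=F} (S, Q) contributes 4 new; branch {P=T, R=T, S=F} (Q, T) contributes 2 new; branch {T=F} (S, Q, P, R) contributes 8 new; branch {Q=T, S=T, T=F} (P, R) contributes 0 new; branch {Q=F, S=F, T=F} (P, R) contributes 0 new; branch {R=T, S=F, T=F} (Q, P) contributes 0 new; branch {P=F, T=F} (S, Q, R) contributes 0 new; branch {Q=F, R=T, S=F} (P, T) contributes 1 new; branch {P=F, Q=T, S=T} (R, T) contributes 2 new; branch {P=F, Q=F, S=F} (R, T) contributes 1 new; branch {R=T} (S, Q, P, T) contributes 4 new. Total: 26.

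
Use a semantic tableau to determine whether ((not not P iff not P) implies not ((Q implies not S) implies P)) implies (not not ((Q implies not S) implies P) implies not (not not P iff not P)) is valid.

Valid

Assume the negation and expand:
Initial set: {F (((not not P iff not P) implies not ((Q implies not S) implies P)) implies (not not ((Q implies not S) implies P) implies not (not not P iff not P)))}.
F (((not not P iff not P) implies not ((Q implies not S) implies P)) implies (not not ((Q implies not S) implies P) implies not (not not P iff not P))): α-rule — add T ((not not P iff not P) implies not ((Q implies not S) implies P)), F (not not ((Q implies not S) implies P) implies not (not not P iff not P)).
F (not not ((Q implies not S) implies P) implies not (not not P iff not P)): α-rule — add T not not ((Q implies not S) implies P), F not (not not P iff not P).
T not not ((Q implies not S) implies P): drop double negation, giving T ((Q implies not S) implies P).
T ((not not P iff not P) implies not ((Q implies not S) implies P)): β-rule — branch into F (not not P iff not P)  //  T not ((Q implies not S) implies P).
  branch 1 (add F (not not P iff not P)):
    F not (not not P iff not P): β-rule — branch into T not not P, T not P  //  F not not P, F not P.
      branch 1.1 (add T not not P, T not P):
        T not not P: drop double negation, giving T P.
        × closes — contains both P and not P.
      branch 1.2 (add F not not P, F not P):
        F not not P: drop double negation, giving F P.
        × closes — contains both P and not P.
  branch 2 (add T not ((Q implies not S) implies P)):
    T not ((Q implies not S) implies P): α-rule — add T (Q implies not S), F P.
    F not (not not P iff not P): β-rule — branch into T not not P, T not P  //  F not not P, F not P.
      branch 2.1 (add T not not P, T not P):
        T not not P: drop double negation, giving T P.
        × closes — contains both P and not P.
      branch 2.2 (add F not not P, F not P):
        × closes — contains both P and not P.
All 4 branches close.
Every branch closed, so the negation is unsatisfiable and the formula is valid.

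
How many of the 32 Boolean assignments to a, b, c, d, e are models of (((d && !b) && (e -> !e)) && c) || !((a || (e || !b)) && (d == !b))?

Initial set: {((((d && !b) && (e -> !e)) && c) || !((a || (e || !b)) && (d == !b)))}.
((((d && !b) && (e -> !e)) && c) || !((a || (e || !b)) && (d == !b))): β-rule — branch into (((d && !b) && (e -> !e)) && c)  //  !((a || (e || !b)) && (d == !b)).
  branch 1 (add (((d && !b) && (e -> !e)) && c)):
    (((d && !b) && (e -> !e)) && c): α-rule — add ((d && !b) && (e -> !e)), c.
    ((d && !b) && (e -> !e)): α-rule — add (d && !b), (e -> !e).
    (d && !b): α-rule — add d, !b.
    (e -> !e): β-rule — branch into !e  //  !e.
      branch 1.1 (add !e):
        ○ open, literals {b=F, c=T, d=T, e=F}.
      branch 1.2 (add !e):
        ○ open, literals {b=F, c=T, d=T, e=F}.
  branch 2 (add !((a || (e || !b)) && (d == !b))):
    !((a || (e || !b)) && (d == !b)): β-rule — branch into !(a || (e || !b))  //  !(d == !b).
      branch 2.1 (add !(a || (e || !b))):
        !(a || (e || !b)): α-rule — add !a, !(e || !b).
        !(e || !b): α-rule — add !e, !!b.
        ○ open, literals {a=F, b=T, e=F}.
      branch 2.2 (add !(d == !b)):
        !(d == !b): β-rule — branch into d, !!b  //  !d, !b.
          branch 2.2.1 (add d, !!b):
            ○ open, literals {b=T, d=T}.
          branch 2.2.2 (add !d, !b):
            ○ open, literals {b=F, d=F}.
0 branches closed, 5 open.
Each open branch fixes some atoms; the unmentioned ones are free. Counting distinct full assignments: branch {b=F, c=T, d=T, e=F} (a) contributes 2 new; branch {b=F, c=T, d=T, e=F} (a) contributes 0 new; branch {a=F, b=T, e=F} (c, d) contributes 4 new; branch {b=T, d=T} (a, c, e) contributes 6 new; branch {b=F, d=F} (a, c, e) contributes 8 new. Total: 20.

20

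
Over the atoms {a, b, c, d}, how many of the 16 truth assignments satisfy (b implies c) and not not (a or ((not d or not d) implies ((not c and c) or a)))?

Initial set: {((b implies c) and not not (a or ((not d or not d) implies ((not c and c) or a))))}.
((b implies c) and not not (a or ((not d or not d) implies ((not c and c) or a)))): α-rule — add (b implies c), not not (a or ((not d or not d) implies ((not c and c) or a))).
not not (a or ((not d or not d) implies ((not c and c) or a))): drop double negation, giving (a or ((not d or not d) implies ((not c and c) or a))).
(b implies c): β-rule — branch into not b  //  c.
  branch 1 (add not b):
    (a or ((not d or not d) implies ((not c and c) or a))): β-rule — branch into a  //  ((not d or not d) implies ((not c and c) or a)).
      branch 1.1 (add a):
        ○ open, literals {a=true, b=false}.
      branch 1.2 (add ((not d or not d) implies ((not c and c) or a))):
        ((not d or not d) implies ((not c and c) or a)): β-rule — branch into not (not d or not d)  //  ((not c and c) or a).
          branch 1.2.1 (add not (not d or not d)):
            not (not d or not d): α-rule — add not not d, not not d.
            ○ open, literals {b=false, d=true}.
          branch 1.2.2 (add ((not c and c) or a)):
            ((not c and c) or a): β-rule — branch into (not c and c)  //  a.
              branch 1.2.2.1 (add (not c and c)):
                (not c and c): α-rule — add not c, c.
                × closes — contains both c and not c.
              branch 1.2.2.2 (add a):
                ○ open, literals {a=true, b=false}.
  branch 2 (add c):
    (a or ((not d or not d) implies ((not c and c) or a))): β-rule — branch into a  //  ((not d or not d) implies ((not c and c) or a)).
      branch 2.1 (add a):
        ○ open, literals {a=true, c=true}.
      branch 2.2 (add ((not d or not d) implies ((not c and c) or a))):
        ((not d or not d) implies ((not c and c) or a)): β-rule — branch into not (not d or not d)  //  ((not c and c) or a).
          branch 2.2.1 (add not (not d or not d)):
            not (not d or not d): α-rule — add not not d, not not d.
            ○ open, literals {c=true, d=true}.
          branch 2.2.2 (add ((not c and c) or a)):
            ((not c and c) or a): β-rule — branch into (not c and c)  //  a.
              branch 2.2.2.1 (add (not c and c)):
                (not c and c): α-rule — add not c, c.
                × closes — contains both c and not c.
              branch 2.2.2.2 (add a):
                ○ open, literals {a=true, c=true}.
2 branches closed, 6 open.
Each open branch fixes some atoms; the unmentioned ones are free. Counting distinct full assignments: branch {a=true, b=false} (c, d) contributes 4 new; branch {b=false, d=true} (a, c) contributes 2 new; branch {a=true, b=false} (c, d) contributes 0 new; branch {a=true, c=true} (b, d) contributes 2 new; branch {c=true, d=true} (a, b) contributes 1 new; branch {a=true, c=true} (b, d) contributes 0 new. Total: 9.

9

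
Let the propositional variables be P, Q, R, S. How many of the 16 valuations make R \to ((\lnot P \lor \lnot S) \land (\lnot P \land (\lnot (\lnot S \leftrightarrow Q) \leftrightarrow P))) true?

Initial set: {(R \to ((\lnot P \lor \lnot S) \land (\lnot P \land (\lnot (\lnot S \leftrightarrow Q) \leftrightarrow P))))}.
(R \to ((\lnot P \lor \lnot S) \land (\lnot P \land (\lnot (\lnot S \leftrightarrow Q) \leftrightarrow P)))): β-rule — branch into \lnot R  //  ((\lnot P \lor \lnot S) \land (\lnot P \land (\lnot (\lnot S \leftrightarrow Q) \leftrightarrow P))).
  branch 1 (add \lnot R):
    ○ open, literals {R=0}.
  branch 2 (add ((\lnot P \lor \lnot S) \land (\lnot P \land (\lnot (\lnot S \leftrightarrow Q) \leftrightarrow P)))):
    ((\lnot P \lor \lnot S) \land (\lnot P \land (\lnot (\lnot S \leftrightarrow Q) \leftrightarrow P))): α-rule — add (\lnot P \lor \lnot S), (\lnot P \land (\lnot (\lnot S \leftrightarrow Q) \leftrightarrow P)).
    (\lnot P \land (\lnot (\lnot S \leftrightarrow Q) \leftrightarrow P)): α-rule — add \lnot P, (\lnot (\lnot S \leftrightarrow Q) \leftrightarrow P).
    (\lnot P \lor \lnot S): β-rule — branch into \lnot P  //  \lnot S.
      branch 2.1 (add \lnot P):
        (\lnot (\lnot S \leftrightarrow Q) \leftrightarrow P): β-rule — branch into \lnot (\lnot S \leftrightarrow Q), P  //  \lnot \lnot (\lnot S \leftrightarrow Q), \lnot P.
          branch 2.1.1 (add \lnot (\lnot S \leftrightarrow Q), P):
            × closes — contains both P and \lnot P.
          branch 2.1.2 (add \lnot \lnot (\lnot S \leftrightarrow Q), \lnot P):
            \lnot \lnot (\lnot S \leftrightarrow Q): β-rule — branch into \lnot S, Q  //  \lnot \lnot S, \lnot Q.
              branch 2.1.2.1 (add \lnot S, Q):
                ○ open, literals {P=0, Q=1, S=0}.
              branch 2.1.2.2 (add \lnot \lnot S, \lnot Q):
                ○ open, literals {P=0, Q=0, S=1}.
      branch 2.2 (add \lnot S):
        (\lnot (\lnot S \leftrightarrow Q) \leftrightarrow P): β-rule — branch into \lnot (\lnot S \leftrightarrow Q), P  //  \lnot \lnot (\lnot S \leftrightarrow Q), \lnot P.
          branch 2.2.1 (add \lnot (\lnot S \leftrightarrow Q), P):
            × closes — contains both P and \lnot P.
          branch 2.2.2 (add \lnot \lnot (\lnot S \leftrightarrow Q), \lnot P):
            \lnot \lnot (\lnot S \leftrightarrow Q): β-rule — branch into \lnot S, Q  //  \lnot \lnot S, \lnot Q.
              branch 2.2.2.1 (add \lnot S, Q):
                ○ open, literals {P=0, Q=1, S=0}.
              branch 2.2.2.2 (add \lnot \lnot S, \lnot Q):
                × closes — contains both S and \lnot S.
3 branches closed, 4 open.
Each open branch fixes some atoms; the unmentioned ones are free. Counting distinct full assignments: branch {R=0} (P, Q, S) contributes 8 new; branch {P=0, Q=1, S=0} (R) contributes 1 new; branch {P=0, Q=0, S=1} (R) contributes 1 new; branch {P=0, Q=1, S=0} (R) contributes 0 new. Total: 10.

10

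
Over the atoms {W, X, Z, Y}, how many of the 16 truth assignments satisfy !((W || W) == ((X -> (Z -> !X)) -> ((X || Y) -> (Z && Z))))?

Initial set: {T !((W || W) == ((X -> (Z -> !X)) -> ((X || Y) -> (Z && Z))))}.
T !((W || W) == ((X -> (Z -> !X)) -> ((X || Y) -> (Z && Z)))): β-rule — branch into T (W || W), F ((X -> (Z -> !X)) -> ((X || Y) -> (Z && Z)))  //  F (W || W), T ((X -> (Z -> !X)) -> ((X || Y) -> (Z && Z))).
  branch 1 (add T (W || W), F ((X -> (Z -> !X)) -> ((X || Y) -> (Z && Z)))):
    F ((X -> (Z -> !X)) -> ((X || Y) -> (Z && Z))): α-rule — add T (X -> (Z -> !X)), F ((X || Y) -> (Z && Z)).
    F ((X || Y) -> (Z && Z)): α-rule — add T (X || Y), F (Z && Z).
    T (W || W): β-rule — branch into T W  //  T W.
      branch 1.1 (add T W):
        T (X -> (Z -> !X)): β-rule — branch into F X  //  T (Z -> !X).
          branch 1.1.1 (add F X):
            T (X || Y): β-rule — branch into T X  //  T Y.
              branch 1.1.1.1 (add T X):
                × closes — contains both X and !X.
              branch 1.1.1.2 (add T Y):
                F (Z && Z): β-rule — branch into F Z  //  F Z.
                  branch 1.1.1.2.1 (add F Z):
                    ○ open, literals {W=1, X=0, Y=1, Z=0}.
                  branch 1.1.1.2.2 (add F Z):
                    ○ open, literals {W=1, X=0, Y=1, Z=0}.
          branch 1.1.2 (add T (Z -> !X)):
            T (X || Y): β-rule — branch into T X  //  T Y.
              branch 1.1.2.1 (add T X):
                F (Z && Z): β-rule — branch into F Z  //  F Z.
                  branch 1.1.2.1.1 (add F Z):
                    T (Z -> !X): β-rule — branch into F Z  //  T !X.
                      branch 1.1.2.1.1.1 (add F Z):
                        ○ open, literals {W=1, X=1, Z=0}.
                      branch 1.1.2.1.1.2 (add T !X):
                        × closes — contains both X and !X.
                  branch 1.1.2.1.2 (add F Z):
                    T (Z -> !X): β-rule — branch into F Z  //  T !X.
                      branch 1.1.2.1.2.1 (add F Z):
                        ○ open, literals {W=1, X=1, Z=0}.
                      branch 1.1.2.1.2.2 (add T !X):
                        × closes — contains both X and !X.
              branch 1.1.2.2 (add T Y):
                F (Z && Z): β-rule — branch into F Z  //  F Z.
                  branch 1.1.2.2.1 (add F Z):
                    T (Z -> !X): β-rule — branch into F Z  //  T !X.
                      branch 1.1.2.2.1.1 (add F Z):
                        ○ open, literals {W=1, Y=1, Z=0}.
                      branch 1.1.2.2.1.2 (add T !X):
                        ○ open, literals {W=1, X=0, Y=1, Z=0}.
                  branch 1.1.2.2.2 (add F Z):
                    T (Z -> !X): β-rule — branch into F Z  //  T !X.
                      branch 1.1.2.2.2.1 (add F Z):
                        ○ open, literals {W=1, Y=1, Z=0}.
                      branch 1.1.2.2.2.2 (add T !X):
                        ○ open, literals {W=1, X=0, Y=1, Z=0}.
      branch 1.2 (add T W):
        T (X -> (Z -> !X)): β-rule — branch into F X  //  T (Z -> !X).
          branch 1.2.1 (add F X):
            T (X || Y): β-rule — branch into T X  //  T Y.
              branch 1.2.1.1 (add T X):
                × closes — contains both X and !X.
              branch 1.2.1.2 (add T Y):
                F (Z && Z): β-rule — branch into F Z  //  F Z.
                  branch 1.2.1.2.1 (add F Z):
                    ○ open, literals {W=1, X=0, Y=1, Z=0}.
                  branch 1.2.1.2.2 (add F Z):
                    ○ open, literals {W=1, X=0, Y=1, Z=0}.
          branch 1.2.2 (add T (Z -> !X)):
            T (X || Y): β-rule — branch into T X  //  T Y.
              branch 1.2.2.1 (add T X):
                F (Z && Z): β-rule — branch into F Z  //  F Z.
                  branch 1.2.2.1.1 (add F Z):
                    T (Z -> !X): β-rule — branch into F Z  //  T !X.
                      branch 1.2.2.1.1.1 (add F Z):
                        ○ open, literals {W=1, X=1, Z=0}.
                      branch 1.2.2.1.1.2 (add T !X):
                        × closes — contains both X and !X.
                  branch 1.2.2.1.2 (add F Z):
                    T (Z -> !X): β-rule — branch into F Z  //  T !X.
                      branch 1.2.2.1.2.1 (add F Z):
                        ○ open, literals {W=1, X=1, Z=0}.
                      branch 1.2.2.1.2.2 (add T !X):
                        × closes — contains both X and !X.
              branch 1.2.2.2 (add T Y):
                F (Z && Z): β-rule — branch into F Z  //  F Z.
                  branch 1.2.2.2.1 (add F Z):
                    T (Z -> !X): β-rule — branch into F Z  //  T !X.
                      branch 1.2.2.2.1.1 (add F Z):
                        ○ open, literals {W=1, Y=1, Z=0}.
                      branch 1.2.2.2.1.2 (add T !X):
                        ○ open, literals {W=1, X=0, Y=1, Z=0}.
                  branch 1.2.2.2.2 (add F Z):
                    T (Z -> !X): β-rule — branch into F Z  //  T !X.
                      branch 1.2.2.2.2.1 (add F Z):
                        ○ open, literals {W=1, Y=1, Z=0}.
                      branch 1.2.2.2.2.2 (add T !X):
                        ○ open, literals {W=1, X=0, Y=1, Z=0}.
  branch 2 (add F (W || W), T ((X -> (Z -> !X)) -> ((X || Y) -> (Z && Z)))):
    F (W || W): α-rule — add F W, F W.
    T ((X -> (Z -> !X)) -> ((X || Y) -> (Z && Z))): β-rule — branch into F (X -> (Z -> !X))  //  T ((X || Y) -> (Z && Z)).
      branch 2.1 (add F (X -> (Z -> !X))):
        F (X -> (Z -> !X)): α-rule — add T X, F (Z -> !X).
        F (Z -> !X): α-rule — add T Z, F !X.
        ○ open, literals {W=0, X=1, Z=1}.
      branch 2.2 (add T ((X || Y) -> (Z && Z))):
        T ((X || Y) -> (Z && Z)): β-rule — branch into F (X || Y)  //  T (Z && Z).
          branch 2.2.1 (add F (X || Y)):
            F (X || Y): α-rule — add F X, F Y.
            ○ open, literals {W=0, X=0, Y=0}.
          branch 2.2.2 (add T (Z && Z)):
            T (Z && Z): α-rule — add T Z, T Z.
            ○ open, literals {W=0, Z=1}.
6 branches closed, 19 open.
Each open branch fixes some atoms; the unmentioned ones are free. Counting distinct full assignments: branch {W=1, X=0, Y=1, Z=0} (none free) contributes 1 new; branch {W=1, X=0, Y=1, Z=0} (none free) contributes 0 new; branch {W=1, X=1, Z=0} (Y) contributes 2 new; branch {W=1, X=1, Z=0} (Y) contributes 0 new; branch {W=1, Y=1, Z=0} (X) contributes 0 new; branch {W=1, X=0, Y=1, Z=0} (none free) contributes 0 new; branch {W=1, Y=1, Z=0} (X) contributes 0 new; branch {W=1, X=0, Y=1, Z=0} (none free) contributes 0 new; branch {W=1, X=0, Y=1, Z=0} (none free) contributes 0 new; branch {W=1, X=0, Y=1, Z=0} (none free) contributes 0 new; branch {W=1, X=1, Z=0} (Y) contributes 0 new; branch {W=1, X=1, Z=0} (Y) contributes 0 new; branch {W=1, Y=1, Z=0} (X) contributes 0 new; branch {W=1, X=0, Y=1, Z=0} (none free) contributes 0 new; branch {W=1, Y=1, Z=0} (X) contributes 0 new; branch {W=1, X=0, Y=1, Z=0} (none free) contributes 0 new; branch {W=0, X=1, Z=1} (Y) contributes 2 new; branch {W=0, X=0, Y=0} (Z) contributes 2 new; branch {W=0, Z=1} (X, Y) contributes 1 new. Total: 8.

8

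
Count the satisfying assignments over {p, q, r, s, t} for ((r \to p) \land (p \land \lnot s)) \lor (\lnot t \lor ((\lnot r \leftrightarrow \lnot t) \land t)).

Initial set: {(((r \to p) \land (p \land \lnot s)) \lor (\lnot t \lor ((\lnot r \leftrightarrow \lnot t) \land t)))}.
(((r \to p) \land (p \land \lnot s)) \lor (\lnot t \lor ((\lnot r \leftrightarrow \lnot t) \land t))): β-rule — branch into ((r \to p) \land (p \land \lnot s))  //  (\lnot t \lor ((\lnot r \leftrightarrow \lnot t) \land t)).
  branch 1 (add ((r \to p) \land (p \land \lnot s))):
    ((r \to p) \land (p \land \lnot s)): α-rule — add (r \to p), (p \land \lnot s).
    (p \land \lnot s): α-rule — add p, \lnot s.
    (r \to p): β-rule — branch into \lnot r  //  p.
      branch 1.1 (add \lnot r):
        ○ open, literals {p=T, r=F, s=F}.
      branch 1.2 (add p):
        ○ open, literals {p=T, s=F}.
  branch 2 (add (\lnot t \lor ((\lnot r \leftrightarrow \lnot t) \land t))):
    (\lnot t \lor ((\lnot r \leftrightarrow \lnot t) \land t)): β-rule — branch into \lnot t  //  ((\lnot r \leftrightarrow \lnot t) \land t).
      branch 2.1 (add \lnot t):
        ○ open, literals {t=F}.
      branch 2.2 (add ((\lnot r \leftrightarrow \lnot t) \land t)):
        ((\lnot r \leftrightarrow \lnot t) \land t): α-rule — add (\lnot r \leftrightarrow \lnot t), t.
        (\lnot r \leftrightarrow \lnot t): β-rule — branch into \lnot r, \lnot t  //  \lnot \lnot r, \lnot \lnot t.
          branch 2.2.1 (add \lnot r, \lnot t):
            × closes — contains both t and \lnot t.
          branch 2.2.2 (add \lnot \lnot r, \lnot \lnot t):
            ○ open, literals {r=T, t=T}.
1 branch closed, 4 open.
Each open branch fixes some atoms; the unmentioned ones are free. Counting distinct full assignments: branch {p=T, r=F, s=F} (q, t) contributes 4 new; branch {p=T, s=F} (q, r, t) contributes 4 new; branch {t=F} (p, q, r, s) contributes 12 new; branch {r=T, t=T} (p, q, s) contributes 6 new. Total: 26.

26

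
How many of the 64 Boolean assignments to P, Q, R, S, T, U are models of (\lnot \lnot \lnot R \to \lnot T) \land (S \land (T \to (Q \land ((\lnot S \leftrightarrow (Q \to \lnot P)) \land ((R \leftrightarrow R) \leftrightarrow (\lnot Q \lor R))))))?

Initial set: {((\lnot \lnot \lnot R \to \lnot T) \land (S \land (T \to (Q \land ((\lnot S \leftrightarrow (Q \to \lnot P)) \land ((R \leftrightarrow R) \leftrightarrow (\lnot Q \lor R)))))))}.
((\lnot \lnot \lnot R \to \lnot T) \land (S \land (T \to (Q \land ((\lnot S \leftrightarrow (Q \to \lnot P)) \land ((R \leftrightarrow R) \leftrightarrow (\lnot Q \lor R))))))): α-rule — add (\lnot \lnot \lnot R \to \lnot T), (S \land (T \to (Q \land ((\lnot S \leftrightarrow (Q \to \lnot P)) \land ((R \leftrightarrow R) \leftrightarrow (\lnot Q \lor R)))))).
(S \land (T \to (Q \land ((\lnot S \leftrightarrow (Q \to \lnot P)) \land ((R \leftrightarrow R) \leftrightarrow (\lnot Q \lor R)))))): α-rule — add S, (T \to (Q \land ((\lnot S \leftrightarrow (Q \to \lnot P)) \land ((R \leftrightarrow R) \leftrightarrow (\lnot Q \lor R))))).
(\lnot \lnot \lnot R \to \lnot T): β-rule — branch into \lnot \lnot \lnot \lnot R  //  \lnot T.
  branch 1 (add \lnot \lnot \lnot \lnot R):
    \lnot \lnot \lnot \lnot R: drop double negation, giving \lnot \lnot R.
    (T \to (Q \land ((\lnot S \leftrightarrow (Q \to \lnot P)) \land ((R \leftrightarrow R) \leftrightarrow (\lnot Q \lor R))))): β-rule — branch into \lnot T  //  (Q \land ((\lnot S \leftrightarrow (Q \to \lnot P)) \land ((R \leftrightarrow R) \leftrightarrow (\lnot Q \lor R)))).
      branch 1.1 (add \lnot T):
        ○ open, literals {R=T, S=T, T=F}.
      branch 1.2 (add (Q \land ((\lnot S \leftrightarrow (Q \to \lnot P)) \land ((R \leftrightarrow R) \leftrightarrow (\lnot Q \lor R))))):
        (Q \land ((\lnot S \leftrightarrow (Q \to \lnot P)) \land ((R \leftrightarrow R) \leftrightarrow (\lnot Q \lor R)))): α-rule — add Q, ((\lnot S \leftrightarrow (Q \to \lnot P)) \land ((R \leftrightarrow R) \leftrightarrow (\lnot Q \lor R))).
        ((\lnot S \leftrightarrow (Q \to \lnot P)) \land ((R \leftrightarrow R) \leftrightarrow (\lnot Q \lor R))): α-rule — add (\lnot S \leftrightarrow (Q \to \lnot P)), ((R \leftrightarrow R) \leftrightarrow (\lnot Q \lor R)).
        (\lnot S \leftrightarrow (Q \to \lnot P)): β-rule — branch into \lnot S, (Q \to \lnot P)  //  \lnot \lnot S, \lnot (Q \to \lnot P).
          branch 1.2.1 (add \lnot S, (Q \to \lnot P)):
            × closes — contains both S and \lnot S.
          branch 1.2.2 (add \lnot \lnot S, \lnot (Q \to \lnot P)):
            \lnot (Q \to \lnot P): α-rule — add Q, \lnot \lnot P.
            ((R \leftrightarrow R) \leftrightarrow (\lnot Q \lor R)): β-rule — branch into (R \leftrightarrow R), (\lnot Q \lor R)  //  \lnot (R \leftrightarrow R), \lnot (\lnot Q \lor R).
              branch 1.2.2.1 (add (R \leftrightarrow R), (\lnot Q \lor R)):
                (R \leftrightarrow R): β-rule — branch into R, R  //  \lnot R, \lnot R.
                  branch 1.2.2.1.1 (add R, R):
                    (\lnot Q \lor R): β-rule — branch into \lnot Q  //  R.
                      branch 1.2.2.1.1.1 (add \lnot Q):
                        × closes — contains both Q and \lnot Q.
                      branch 1.2.2.1.1.2 (add R):
                        ○ open, literals {P=T, Q=T, R=T, S=T}.
                  branch 1.2.2.1.2 (add \lnot R, \lnot R):
                    × closes — contains both R and \lnot R.
              branch 1.2.2.2 (add \lnot (R \leftrightarrow R), \lnot (\lnot Q \lor R)):
                \lnot (\lnot Q \lor R): α-rule — add \lnot \lnot Q, \lnot R.
                × closes — contains both R and \lnot R.
  branch 2 (add \lnot T):
    (T \to (Q \land ((\lnot S \leftrightarrow (Q \to \lnot P)) \land ((R \leftrightarrow R) \leftrightarrow (\lnot Q \lor R))))): β-rule — branch into \lnot T  //  (Q \land ((\lnot S \leftrightarrow (Q \to \lnot P)) \land ((R \leftrightarrow R) \leftrightarrow (\lnot Q \lor R)))).
      branch 2.1 (add \lnot T):
        ○ open, literals {S=T, T=F}.
      branch 2.2 (add (Q \land ((\lnot S \leftrightarrow (Q \to \lnot P)) \land ((R \leftrightarrow R) \leftrightarrow (\lnot Q \lor R))))):
        (Q \land ((\lnot S \leftrightarrow (Q \to \lnot P)) \land ((R \leftrightarrow R) \leftrightarrow (\lnot Q \lor R)))): α-rule — add Q, ((\lnot S \leftrightarrow (Q \to \lnot P)) \land ((R \leftrightarrow R) \leftrightarrow (\lnot Q \lor R))).
        ((\lnot S \leftrightarrow (Q \to \lnot P)) \land ((R \leftrightarrow R) \leftrightarrow (\lnot Q \lor R))): α-rule — add (\lnot S \leftrightarrow (Q \to \lnot P)), ((R \leftrightarrow R) \leftrightarrow (\lnot Q \lor R)).
        (\lnot S \leftrightarrow (Q \to \lnot P)): β-rule — branch into \lnot S, (Q \to \lnot P)  //  \lnot \lnot S, \lnot (Q \to \lnot P).
          branch 2.2.1 (add \lnot S, (Q \to \lnot P)):
            × closes — contains both S and \lnot S.
          branch 2.2.2 (add \lnot \lnot S, \lnot (Q \to \lnot P)):
            \lnot (Q \to \lnot P): α-rule — add Q, \lnot \lnot P.
            ((R \leftrightarrow R) \leftrightarrow (\lnot Q \lor R)): β-rule — branch into (R \leftrightarrow R), (\lnot Q \lor R)  //  \lnot (R \leftrightarrow R), \lnot (\lnot Q \lor R).
              branch 2.2.2.1 (add (R \leftrightarrow R), (\lnot Q \lor R)):
                (R \leftrightarrow R): β-rule — branch into R, R  //  \lnot R, \lnot R.
                  branch 2.2.2.1.1 (add R, R):
                    (\lnot Q \lor R): β-rule — branch into \lnot Q  //  R.
                      branch 2.2.2.1.1.1 (add \lnot Q):
                        × closes — contains both Q and \lnot Q.
                      branch 2.2.2.1.1.2 (add R):
                        ○ open, literals {P=T, Q=T, R=T, S=T, T=F}.
                  branch 2.2.2.1.2 (add \lnot R, \lnot R):
                    (\lnot Q \lor R): β-rule — branch into \lnot Q  //  R.
                      branch 2.2.2.1.2.1 (add \lnot Q):
                        × closes — contains both Q and \lnot Q.
                      branch 2.2.2.1.2.2 (add R):
                        × closes — contains both R and \lnot R.
              branch 2.2.2.2 (add \lnot (R \leftrightarrow R), \lnot (\lnot Q \lor R)):
                \lnot (\lnot Q \lor R): α-rule — add \lnot \lnot Q, \lnot R.
                \lnot (R \leftrightarrow R): β-rule — branch into R, \lnot R  //  \lnot R, R.
                  branch 2.2.2.2.1 (add R, \lnot R):
                    × closes — contains both R and \lnot R.
                  branch 2.2.2.2.2 (add \lnot R, R):
                    × closes — contains both R and \lnot R.
10 branches closed, 4 open.
Each open branch fixes some atoms; the unmentioned ones are free. Counting distinct full assignments: branch {R=T, S=T, T=F} (P, Q, U) contributes 8 new; branch {P=T, Q=T, R=T, S=T} (T, U) contributes 2 new; branch {S=T, T=F} (P, Q, R, U) contributes 8 new; branch {P=T, Q=T, R=T, S=T, T=F} (U) contributes 0 new. Total: 18.

18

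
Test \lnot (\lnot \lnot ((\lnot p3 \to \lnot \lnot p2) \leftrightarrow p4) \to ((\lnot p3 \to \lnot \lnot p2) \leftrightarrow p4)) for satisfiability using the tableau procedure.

Unsatisfiable

Initial set: {T \lnot (\lnot \lnot ((\lnot p3 \to \lnot \lnot p2) \leftrightarrow p4) \to ((\lnot p3 \to \lnot \lnot p2) \leftrightarrow p4))}.
T \lnot (\lnot \lnot ((\lnot p3 \to \lnot \lnot p2) \leftrightarrow p4) \to ((\lnot p3 \to \lnot \lnot p2) \leftrightarrow p4)): α-rule — add T \lnot \lnot ((\lnot p3 \to \lnot \lnot p2) \leftrightarrow p4), F ((\lnot p3 \to \lnot \lnot p2) \leftrightarrow p4).
T \lnot \lnot ((\lnot p3 \to \lnot \lnot p2) \leftrightarrow p4): drop double negation, giving T ((\lnot p3 \to \lnot \lnot p2) \leftrightarrow p4).
F ((\lnot p3 \to \lnot \lnot p2) \leftrightarrow p4): β-rule — branch into T (\lnot p3 \to \lnot \lnot p2), F p4  //  F (\lnot p3 \to \lnot \lnot p2), T p4.
  branch 1 (add T (\lnot p3 \to \lnot \lnot p2), F p4):
    T ((\lnot p3 \to \lnot \lnot p2) \leftrightarrow p4): β-rule — branch into T (\lnot p3 \to \lnot \lnot p2), T p4  //  F (\lnot p3 \to \lnot \lnot p2), F p4.
      branch 1.1 (add T (\lnot p3 \to \lnot \lnot p2), T p4):
        × closes — contains both p4 and \lnot p4.
      branch 1.2 (add F (\lnot p3 \to \lnot \lnot p2), F p4):
        F (\lnot p3 \to \lnot \lnot p2): α-rule — add T \lnot p3, F \lnot \lnot p2.
        F \lnot \lnot p2: drop double negation, giving F p2.
        T (\lnot p3 \to \lnot \lnot p2): β-rule — branch into F \lnot p3  //  T \lnot \lnot p2.
          branch 1.2.1 (add F \lnot p3):
            × closes — contains both p3 and \lnot p3.
          branch 1.2.2 (add T \lnot \lnot p2):
            T \lnot \lnot p2: drop double negation, giving T p2.
            × closes — contains both p2 and \lnot p2.
  branch 2 (add F (\lnot p3 \to \lnot \lnot p2), T p4):
    F (\lnot p3 \to \lnot \lnot p2): α-rule — add T \lnot p3, F \lnot \lnot p2.
    F \lnot \lnot p2: drop double negation, giving F p2.
    T ((\lnot p3 \to \lnot \lnot p2) \leftrightarrow p4): β-rule — branch into T (\lnot p3 \to \lnot \lnot p2), T p4  //  F (\lnot p3 \to \lnot \lnot p2), F p4.
      branch 2.1 (add T (\lnot p3 \to \lnot \lnot p2), T p4):
        T (\lnot p3 \to \lnot \lnot p2): β-rule — branch into F \lnot p3  //  T \lnot \lnot p2.
          branch 2.1.1 (add F \lnot p3):
            × closes — contains both p3 and \lnot p3.
          branch 2.1.2 (add T \lnot \lnot p2):
            T \lnot \lnot p2: drop double negation, giving T p2.
            × closes — contains both p2 and \lnot p2.
      branch 2.2 (add F (\lnot p3 \to \lnot \lnot p2), F p4):
        × closes — contains both p4 and \lnot p4.
All 6 branches close.
Every branch closed; the formula is unsatisfiable.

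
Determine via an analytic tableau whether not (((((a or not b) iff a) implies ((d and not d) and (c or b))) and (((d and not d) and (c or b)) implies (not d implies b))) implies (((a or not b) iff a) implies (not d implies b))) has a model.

Initial set: {not (((((a or not b) iff a) implies ((d and not d) and (c or b))) and (((d and not d) and (c or b)) implies (not d implies b))) implies (((a or not b) iff a) implies (not d implies b)))}.
not (((((a or not b) iff a) implies ((d and not d) and (c or b))) and (((d and not d) and (c or b)) implies (not d implies b))) implies (((a or not b) iff a) implies (not d implies b))): α-rule — add ((((a or not b) iff a) implies ((d and not d) and (c or b))) and (((d and not d) and (c or b)) implies (not d implies b))), not (((a or not b) iff a) implies (not d implies b)).
((((a or not b) iff a) implies ((d and not d) and (c or b))) and (((d and not d) and (c or b)) implies (not d implies b))): α-rule — add (((a or not b) iff a) implies ((d and not d) and (c or b))), (((d and not d) and (c or b)) implies (not d implies b)).
not (((a or not b) iff a) implies (not d implies b)): α-rule — add ((a or not b) iff a), not (not d implies b).
not (not d implies b): α-rule — add not d, not b.
(((a or not b) iff a) implies ((d and not d) and (c or b))): β-rule — branch into not ((a or not b) iff a)  //  ((d and not d) and (c or b)).
  branch 1 (add not ((a or not b) iff a)):
    (((d and not d) and (c or b)) implies (not d implies b)): β-rule — branch into not ((d and not d) and (c or b))  //  (not d implies b).
      branch 1.1 (add not ((d and not d) and (c or b))):
        ((a or not b) iff a): β-rule — branch into (a or not b), a  //  not (a or not b), not a.
          branch 1.1.1 (add (a or not b), a):
            not ((a or not b) iff a): β-rule — branch into (a or not b), not a  //  not (a or not b), a.
              branch 1.1.1.1 (add (a or not b), not a):
                × closes — contains both a and not a.
              branch 1.1.1.2 (add not (a or not b), a):
                not (a or not b): α-rule — add not a, not not b.
                × closes — contains both a and not a.
          branch 1.1.2 (add not (a or not b), not a):
            not (a or not b): α-rule — add not a, not not b.
            × closes — contains both b and not b.
      branch 1.2 (add (not d implies b)):
        ((a or not b) iff a): β-rule — branch into (a or not b), a  //  not (a or not b), not a.
          branch 1.2.1 (add (a or not b), a):
            not ((a or not b) iff a): β-rule — branch into (a or not b), not a  //  not (a or not b), a.
              branch 1.2.1.1 (add (a or not b), not a):
                × closes — contains both a and not a.
              branch 1.2.1.2 (add not (a or not b), a):
                not (a or not b): α-rule — add not a, not not b.
                × closes — contains both a and not a.
          branch 1.2.2 (add not (a or not b), not a):
            not (a or not b): α-rule — add not a, not not b.
            × closes — contains both b and not b.
  branch 2 (add ((d and not d) and (c or b))):
    ((d and not d) and (c or b)): α-rule — add (d and not d), (c or b).
    (d and not d): α-rule — add d, not d.
    × closes — contains both d and not d.
All 7 branches close.
Every branch closed; the formula is unsatisfiable.

Unsatisfiable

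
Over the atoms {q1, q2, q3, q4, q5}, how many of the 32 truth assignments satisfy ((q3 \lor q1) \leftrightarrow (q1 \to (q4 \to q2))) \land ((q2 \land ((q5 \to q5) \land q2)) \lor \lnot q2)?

20

Initial set: {T (((q3 \lor q1) \leftrightarrow (q1 \to (q4 \to q2))) \land ((q2 \land ((q5 \to q5) \land q2)) \lor \lnot q2))}.
T (((q3 \lor q1) \leftrightarrow (q1 \to (q4 \to q2))) \land ((q2 \land ((q5 \to q5) \land q2)) \lor \lnot q2)): α-rule — add T ((q3 \lor q1) \leftrightarrow (q1 \to (q4 \to q2))), T ((q2 \land ((q5 \to q5) \land q2)) \lor \lnot q2).
T ((q3 \lor q1) \leftrightarrow (q1 \to (q4 \to q2))): β-rule — branch into T (q3 \lor q1), T (q1 \to (q4 \to q2))  //  F (q3 \lor q1), F (q1 \to (q4 \to q2)).
  branch 1 (add T (q3 \lor q1), T (q1 \to (q4 \to q2))):
    T ((q2 \land ((q5 \to q5) \land q2)) \lor \lnot q2): β-rule — branch into T (q2 \land ((q5 \to q5) \land q2))  //  T \lnot q2.
      branch 1.1 (add T (q2 \land ((q5 \to q5) \land q2))):
        T (q2 \land ((q5 \to q5) \land q2)): α-rule — add T q2, T ((q5 \to q5) \land q2).
        T ((q5 \to q5) \land q2): α-rule — add T (q5 \to q5), T q2.
        T (q3 \lor q1): β-rule — branch into T q3  //  T q1.
          branch 1.1.1 (add T q3):
            T (q1 \to (q4 \to q2)): β-rule — branch into F q1  //  T (q4 \to q2).
              branch 1.1.1.1 (add F q1):
                T (q5 \to q5): β-rule — branch into F q5  //  T q5.
                  branch 1.1.1.1.1 (add F q5):
                    ○ open, literals {q1=false, q2=true, q3=true, q5=false}.
                  branch 1.1.1.1.2 (add T q5):
                    ○ open, literals {q1=false, q2=true, q3=true, q5=true}.
              branch 1.1.1.2 (add T (q4 \to q2)):
                T (q5 \to q5): β-rule — branch into F q5  //  T q5.
                  branch 1.1.1.2.1 (add F q5):
                    T (q4 \to q2): β-rule — branch into F q4  //  T q2.
                      branch 1.1.1.2.1.1 (add F q4):
                        ○ open, literals {q2=true, q3=true, q4=false, q5=false}.
                      branch 1.1.1.2.1.2 (add T q2):
                        ○ open, literals {q2=true, q3=true, q5=false}.
                  branch 1.1.1.2.2 (add T q5):
                    T (q4 \to q2): β-rule — branch into F q4  //  T q2.
                      branch 1.1.1.2.2.1 (add F q4):
                        ○ open, literals {q2=true, q3=true, q4=false, q5=true}.
                      branch 1.1.1.2.2.2 (add T q2):
                        ○ open, literals {q2=true, q3=true, q5=true}.
          branch 1.1.2 (add T q1):
            T (q1 \to (q4 \to q2)): β-rule — branch into F q1  //  T (q4 \to q2).
              branch 1.1.2.1 (add F q1):
                × closes — contains both q1 and \lnot q1.
              branch 1.1.2.2 (add T (q4 \to q2)):
                T (q5 \to q5): β-rule — branch into F q5  //  T q5.
                  branch 1.1.2.2.1 (add F q5):
                    T (q4 \to q2): β-rule — branch into F q4  //  T q2.
                      branch 1.1.2.2.1.1 (add F q4):
                        ○ open, literals {q1=true, q2=true, q4=false, q5=false}.
                      branch 1.1.2.2.1.2 (add T q2):
                        ○ open, literals {q1=true, q2=true, q5=false}.
                  branch 1.1.2.2.2 (add T q5):
                    T (q4 \to q2): β-rule — branch into F q4  //  T q2.
                      branch 1.1.2.2.2.1 (add F q4):
                        ○ open, literals {q1=true, q2=true, q4=false, q5=true}.
                      branch 1.1.2.2.2.2 (add T q2):
                        ○ open, literals {q1=true, q2=true, q5=true}.
      branch 1.2 (add T \lnot q2):
        T (q3 \lor q1): β-rule — branch into T q3  //  T q1.
          branch 1.2.1 (add T q3):
            T (q1 \to (q4 \to q2)): β-rule — branch into F q1  //  T (q4 \to q2).
              branch 1.2.1.1 (add F q1):
                ○ open, literals {q1=false, q2=false, q3=true}.
              branch 1.2.1.2 (add T (q4 \to q2)):
                T (q4 \to q2): β-rule — branch into F q4  //  T q2.
                  branch 1.2.1.2.1 (add F q4):
                    ○ open, literals {q2=false, q3=true, q4=false}.
                  branch 1.2.1.2.2 (add T q2):
                    × closes — contains both q2 and \lnot q2.
          branch 1.2.2 (add T q1):
            T (q1 \to (q4 \to q2)): β-rule — branch into F q1  //  T (q4 \to q2).
              branch 1.2.2.1 (add F q1):
                × closes — contains both q1 and \lnot q1.
              branch 1.2.2.2 (add T (q4 \to q2)):
                T (q4 \to q2): β-rule — branch into F q4  //  T q2.
                  branch 1.2.2.2.1 (add F q4):
                    ○ open, literals {q1=true, q2=false, q4=false}.
                  branch 1.2.2.2.2 (add T q2):
                    × closes — contains both q2 and \lnot q2.
  branch 2 (add F (q3 \lor q1), F (q1 \to (q4 \to q2))):
    F (q3 \lor q1): α-rule — add F q3, F q1.
    F (q1 \to (q4 \to q2)): α-rule — add T q1, F (q4 \to q2).
    × closes — contains both q1 and \lnot q1.
5 branches closed, 13 open.
Each open branch fixes some atoms; the unmentioned ones are free. Counting distinct full assignments: branch {q1=false, q2=true, q3=true, q5=false} (q4) contributes 2 new; branch {q1=false, q2=true, q3=true, q5=true} (q4) contributes 2 new; branch {q2=true, q3=true, q4=false, q5=false} (q1) contributes 1 new; branch {q2=true, q3=true, q5=false} (q1, q4) contributes 1 new; branch {q2=true, q3=true, q4=false, q5=true} (q1) contributes 1 new; branch {q2=true, q3=true, q5=true} (q1, q4) contributes 1 new; branch {q1=true, q2=true, q4=false, q5=false} (q3) contributes 1 new; branch {q1=true, q2=true, q5=false} (q3, q4) contributes 1 new; branch {q1=true, q2=true, q4=false, q5=true} (q3) contributes 1 new; branch {q1=true, q2=true, q5=true} (q3, q4) contributes 1 new; branch {q1=false, q2=false, q3=true} (q4, q5) contributes 4 new; branch {q2=false, q3=true, q4=false} (q1, q5) contributes 2 new; branch {q1=true, q2=false, q4=false} (q3, q5) contributes 2 new. Total: 20.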